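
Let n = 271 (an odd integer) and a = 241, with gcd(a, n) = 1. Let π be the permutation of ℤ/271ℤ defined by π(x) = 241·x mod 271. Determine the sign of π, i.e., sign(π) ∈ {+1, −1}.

Start at x=100: 100 → 252 → 28 → 244 → 268 → 90 → 10 → … (one orbit).
Cycle type of π: 15×18 + 1; total 19 cycles.
Σ(ℓ_i−1) = 271−19 = 252; sign = (−1)^252 = +1.
The Jacobi symbol (241|271) = +1 (Zolotarev) agrees.

+1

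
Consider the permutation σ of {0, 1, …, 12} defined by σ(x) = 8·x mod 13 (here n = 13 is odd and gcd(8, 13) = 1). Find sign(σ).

Orbit of 8 under x↦8x: [8, 12, 5, 1]… (length divides ord_13(8)).
The orbit structure of x ↦ 8x mod 13: 4 orbits of sizes [4, 4, 4, 1].
sign(π) = (−1)^{n − #cycles} = (−1)^{13−4} = (−1)^9 = -1.
Zolotarev: (8|13) = -1, matching the cycle-count sign.

-1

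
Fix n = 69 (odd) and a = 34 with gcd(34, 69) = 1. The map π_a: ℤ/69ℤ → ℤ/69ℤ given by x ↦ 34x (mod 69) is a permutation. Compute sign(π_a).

-1

Trace 58: π^k(58) = [58, 40, 49, 10, 64, 37, 16] for k=0..6.
6 cycles of lengths [22, 22, 22, 1, 1, 1].
69 − 6 = 63 transpositions; sign(π) = (−1)^63 = -1.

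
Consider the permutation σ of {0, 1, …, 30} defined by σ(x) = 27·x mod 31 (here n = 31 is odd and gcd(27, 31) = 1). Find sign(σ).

Trace 27: π^k(27) = [27, 16, 29, 8, 30, 4, 15] for k=0..6.
Decompose π into cycles: lengths [10, 10, 10, 1] (4 cycles, including the fixed point 0).
sign(π) = (−1)^{n − #cycles} = (−1)^{31−4} = (−1)^27 = -1.
Check: (27/31) = -1 by Zolotarev.

-1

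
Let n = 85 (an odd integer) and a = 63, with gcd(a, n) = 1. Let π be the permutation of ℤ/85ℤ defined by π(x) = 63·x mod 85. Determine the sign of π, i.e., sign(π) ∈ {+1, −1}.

Orbit of 21 under x↦63x: [21, 48, 49, 27, 1, 63, 59]… (length divides ord_85(63)).
7 cycles of lengths [16, 16, 16, 16, 16, 4, 1].
n − c = 85 − 7 = 78; sign = (−1)^78 = +1.
(63|85)_J = +1 (Zolotarev's lemma cross-check).

+1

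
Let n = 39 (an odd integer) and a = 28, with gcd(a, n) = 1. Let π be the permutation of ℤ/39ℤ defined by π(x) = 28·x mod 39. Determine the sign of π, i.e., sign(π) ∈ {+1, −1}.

Orbit of 25 under x↦28x: [25, 37, 22, 31, 10, 7, 1]… (length divides ord_39(28)).
π_28 has 6 disjoint cycles with lengths [12, 12, 12, 1, 1, 1] on {0,…,38}.
6 cycles on 39: each ℓ→(−1)^(ℓ−1), product (−1)^33 = -1.
Via Zolotarev, sign(π_{28}) = (28|39) = -1.

-1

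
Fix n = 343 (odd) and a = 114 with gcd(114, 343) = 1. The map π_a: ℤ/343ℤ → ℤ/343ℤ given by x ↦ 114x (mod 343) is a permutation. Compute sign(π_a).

Start at x=60: 60 → 323 → 121 → 74 → 204 → 275 → 137 → … (one orbit).
Cycle type of π: 147×2 + 21×2 + 3×2 + 1; total 7 cycles.
sign(π) = (−1)^{n − #cycles} = (−1)^{343−7} = (−1)^336 = +1.
(114|343)_J = +1 (Zolotarev's lemma cross-check).

+1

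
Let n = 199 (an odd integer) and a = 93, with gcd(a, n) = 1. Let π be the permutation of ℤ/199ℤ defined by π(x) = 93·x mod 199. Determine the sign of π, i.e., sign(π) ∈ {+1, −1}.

Trace 107: π^k(107) = [107, 1, 93, 92, 198, 106] for k=0..5.
π_93 has 34 disjoint cycles with lengths [6, 6, 6, 6, 6, 6, 6, 6, 6, 6, 6, 6, 6, 6, 6, 6, 6, 6, 6, 6, 6, 6, 6, 6, 6, 6, 6, 6, 6, 6, 6, 6, 6, 1] on {0,…,198}.
With 34 cycles on 199 points, sign = (−1)^{199−34} = -1.

-1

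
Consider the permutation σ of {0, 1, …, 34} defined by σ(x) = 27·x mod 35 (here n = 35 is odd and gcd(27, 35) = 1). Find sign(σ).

+1

Orbit of 13 under x↦27x: [13, 1, 27, 29]… (length divides ord_35(27)).
Decompose π into cycles: lengths [4, 4, 4, 4, 4, 4, 4, 2, 2, 2, 1] (11 cycles, including the fixed point 0).
Σ(ℓ_i−1) = 35−11 = 24; sign = (−1)^24 = +1.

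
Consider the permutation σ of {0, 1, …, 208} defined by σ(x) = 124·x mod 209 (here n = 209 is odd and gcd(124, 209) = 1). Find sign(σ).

Trace 181: π^k(181) = [181, 81, 12, 25, 174, 49, 15] for k=0..6.
Cycle type of π: 90×2 + 18 + 5×2 + 1; total 6 cycles.
209 − 6 = 203 transpositions; sign(π) = (−1)^203 = -1.
The Jacobi symbol (124|209) = -1 (Zolotarev) agrees.

-1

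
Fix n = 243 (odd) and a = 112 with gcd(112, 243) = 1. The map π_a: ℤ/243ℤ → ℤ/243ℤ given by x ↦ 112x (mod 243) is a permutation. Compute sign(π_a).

+1

Trace 118: π^k(118) = [118, 94, 79, 100, 22, 34, 163] for k=0..6.
11 cycles of lengths [81, 81, 27, 27, 9, 9, 3, 3, 1, 1, 1].
243 − 11 = 232 transpositions; sign(π) = (−1)^232 = +1.
Via Zolotarev, sign(π_{112}) = (112|243) = +1.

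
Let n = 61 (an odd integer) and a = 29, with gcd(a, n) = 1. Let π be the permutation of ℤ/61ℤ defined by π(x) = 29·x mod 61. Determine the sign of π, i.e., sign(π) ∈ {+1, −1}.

-1

Trace 48: π^k(48) = [48, 50, 47, 21, 60, 32, 13] for k=0..6.
The orbit structure of x ↦ 29x mod 61: 6 orbits of sizes [12, 12, 12, 12, 12, 1].
n − c = 61 − 6 = 55; sign = (−1)^55 = -1.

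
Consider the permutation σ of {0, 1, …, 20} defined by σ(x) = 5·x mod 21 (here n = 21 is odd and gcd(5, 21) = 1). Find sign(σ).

+1

Trace 4: π^k(4) = [4, 20, 16, 17, 1, 5] for k=0..5.
Cycle lengths of π_5 on ℤ/21ℤ: [6, 6, 6, 2, 1]; 5 cycles in total.
Σ(ℓ_i−1) = 21−5 = 16; sign = (−1)^16 = +1.
(5|21)_J = +1 (Zolotarev's lemma cross-check).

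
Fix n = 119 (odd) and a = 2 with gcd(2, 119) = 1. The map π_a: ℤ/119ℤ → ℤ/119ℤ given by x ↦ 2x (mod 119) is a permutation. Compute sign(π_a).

+1

Trace 86: π^k(86) = [86, 53, 106, 93, 67, 15, 30] for k=0..6.
Decompose π into cycles: lengths [24, 24, 24, 24, 8, 8, 3, 3, 1] (9 cycles, including the fixed point 0).
119 − 9 = 110 transpositions; sign(π) = (−1)^110 = +1.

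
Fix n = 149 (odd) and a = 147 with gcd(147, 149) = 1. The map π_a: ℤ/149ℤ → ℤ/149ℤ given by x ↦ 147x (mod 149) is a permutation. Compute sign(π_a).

Trace 121: π^k(121) = [121, 56, 37, 75, 148, 2, 145] for k=0..6.
Decompose π into cycles: lengths [148, 1] (2 cycles, including the fixed point 0).
n − c = 149 − 2 = 147; sign = (−1)^147 = -1.
Via Zolotarev, sign(π_{147}) = (147|149) = -1.

-1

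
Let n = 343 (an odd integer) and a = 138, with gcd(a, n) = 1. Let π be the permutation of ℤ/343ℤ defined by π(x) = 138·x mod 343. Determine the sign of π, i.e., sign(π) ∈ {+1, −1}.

-1

Trace 321: π^k(321) = [321, 51, 178, 211, 306, 39, 237] for k=0..6.
π_138 has 4 disjoint cycles with lengths [294, 42, 6, 1] on {0,…,342}.
n − c = 343 − 4 = 339; sign = (−1)^339 = -1.
Zolotarev: (138|343) = -1, matching the cycle-count sign.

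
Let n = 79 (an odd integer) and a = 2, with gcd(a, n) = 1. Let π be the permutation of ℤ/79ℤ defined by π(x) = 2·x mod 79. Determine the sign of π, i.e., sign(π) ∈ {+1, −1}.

Trace 45: π^k(45) = [45, 11, 22, 44, 9, 18, 36] for k=0..6.
Cycle type of π: 39×2 + 1; total 3 cycles.
3 cycles on 79: each ℓ→(−1)^(ℓ−1), product (−1)^76 = +1.
The Jacobi symbol (2|79) = +1 (Zolotarev) agrees.

+1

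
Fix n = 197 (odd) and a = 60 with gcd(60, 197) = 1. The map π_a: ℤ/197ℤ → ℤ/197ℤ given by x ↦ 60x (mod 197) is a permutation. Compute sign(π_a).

+1

Trace 132: π^k(132) = [132, 40, 36, 190, 171, 16, 172] for k=0..6.
Decompose π into cycles: lengths [49, 49, 49, 49, 1] (5 cycles, including the fixed point 0).
197 − 5 = 192 transpositions; sign(π) = (−1)^192 = +1.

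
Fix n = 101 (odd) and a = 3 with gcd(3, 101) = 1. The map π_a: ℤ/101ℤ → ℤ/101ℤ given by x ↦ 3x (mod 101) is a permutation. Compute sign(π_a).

-1

Orbit of 70 under x↦3x: [70, 8, 24, 72, 14, 42, 25]… (length divides ord_101(3)).
π_3 has 2 disjoint cycles with lengths [100, 1] on {0,…,100}.
n − c = 101 − 2 = 99; sign = (−1)^99 = -1.
Via Zolotarev, sign(π_{3}) = (3|101) = -1.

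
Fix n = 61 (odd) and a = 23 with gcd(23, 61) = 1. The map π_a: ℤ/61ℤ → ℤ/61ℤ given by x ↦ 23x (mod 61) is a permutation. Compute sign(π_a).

Trace 1: π^k(1) = [1, 23, 41, 28, 34, 50, 52] for k=0..6.
Cycle type of π: 20×3 + 1; total 4 cycles.
61 − 4 = 57 transpositions; sign(π) = (−1)^57 = -1.
Via Zolotarev, sign(π_{23}) = (23|61) = -1.

-1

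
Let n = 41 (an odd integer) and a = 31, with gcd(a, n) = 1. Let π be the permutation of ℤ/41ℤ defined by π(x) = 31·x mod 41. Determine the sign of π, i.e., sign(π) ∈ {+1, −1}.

Orbit of 16 under x↦31x: [16, 4, 1, 31, 18, 25, 37]… (length divides ord_41(31)).
π_31 has 5 disjoint cycles with lengths [10, 10, 10, 10, 1] on {0,…,40}.
5 cycles on 41: each ℓ→(−1)^(ℓ−1), product (−1)^36 = +1.
Check: (31/41) = +1 by Zolotarev.

+1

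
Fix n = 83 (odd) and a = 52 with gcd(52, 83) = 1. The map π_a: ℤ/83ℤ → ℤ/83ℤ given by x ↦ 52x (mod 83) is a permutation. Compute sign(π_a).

Orbit of 50 under x↦52x: [50, 27, 76, 51, 79, 41, 57]… (length divides ord_83(52)).
The orbit structure of x ↦ 52x mod 83: 2 orbits of sizes [82, 1].
Σ(ℓ_i−1) = 83−2 = 81; sign = (−1)^81 = -1.
Via Zolotarev, sign(π_{52}) = (52|83) = -1.

-1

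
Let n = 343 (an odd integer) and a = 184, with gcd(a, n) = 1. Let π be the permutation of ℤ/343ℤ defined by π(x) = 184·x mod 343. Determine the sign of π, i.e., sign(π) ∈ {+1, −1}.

+1

Orbit of 32 under x↦184x: [32, 57, 198, 74, 239, 72, 214]… (length divides ord_343(184)).
π_184 has 7 disjoint cycles with lengths [147, 147, 21, 21, 3, 3, 1] on {0,…,342}.
343 − 7 = 336 transpositions; sign(π) = (−1)^336 = +1.
Zolotarev: (184|343) = +1, matching the cycle-count sign.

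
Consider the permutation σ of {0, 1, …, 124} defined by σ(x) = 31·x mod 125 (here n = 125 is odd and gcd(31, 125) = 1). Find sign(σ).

Orbit of 116 under x↦31x: [116, 96, 101, 6, 61, 16, 121]… (length divides ord_125(31)).
π_31 has 13 disjoint cycles with lengths [25, 25, 25, 25, 5, 5, 5, 5, 1, 1, 1, 1, 1] on {0,…,124}.
Σ(ℓ_i−1) = 125−13 = 112; sign = (−1)^112 = +1.
The Jacobi symbol (31|125) = +1 (Zolotarev) agrees.

+1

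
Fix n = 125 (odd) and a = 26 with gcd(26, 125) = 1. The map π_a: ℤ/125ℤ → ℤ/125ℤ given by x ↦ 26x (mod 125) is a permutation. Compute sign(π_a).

+1

Start at x=51: 51 → 76 → 101 → 1 → 26 → 51 (one orbit).
Cycle type of π: 5×20 + 1×25; total 45 cycles.
125 − 45 = 80 transpositions; sign(π) = (−1)^80 = +1.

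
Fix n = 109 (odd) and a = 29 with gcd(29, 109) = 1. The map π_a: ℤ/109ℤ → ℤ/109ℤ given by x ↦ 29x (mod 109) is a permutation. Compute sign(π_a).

+1

Orbit of 28 under x↦29x: [28, 49, 4, 7, 94, 1, 29]… (length divides ord_109(29)).
π_29 has 3 disjoint cycles with lengths [54, 54, 1] on {0,…,108}.
Σ(ℓ_i−1) = 109−3 = 106; sign = (−1)^106 = +1.
Check: (29/109) = +1 by Zolotarev.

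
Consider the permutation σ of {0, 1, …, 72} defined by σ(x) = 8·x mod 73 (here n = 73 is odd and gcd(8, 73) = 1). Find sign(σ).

+1

Start at x=1: 1 → 8 → 64 → 1 (one orbit).
Cycle type of π: 3×24 + 1; total 25 cycles.
n − c = 73 − 25 = 48; sign = (−1)^48 = +1.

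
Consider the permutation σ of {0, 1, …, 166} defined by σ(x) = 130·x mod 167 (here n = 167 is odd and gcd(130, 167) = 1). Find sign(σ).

+1

Trace 72: π^k(72) = [72, 8, 38, 97, 85, 28, 133] for k=0..6.
The orbit structure of x ↦ 130x mod 167: 3 orbits of sizes [83, 83, 1].
sign(π) = (−1)^{n − #cycles} = (−1)^{167−3} = (−1)^164 = +1.
The Jacobi symbol (130|167) = +1 (Zolotarev) agrees.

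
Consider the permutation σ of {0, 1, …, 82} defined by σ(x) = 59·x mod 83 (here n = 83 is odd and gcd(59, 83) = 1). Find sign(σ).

Start at x=23: 23 → 29 → 51 → 21 → 77 → 61 → 30 → … (one orbit).
3 cycles of lengths [41, 41, 1].
With 3 cycles on 83 points, sign = (−1)^{83−3} = +1.

+1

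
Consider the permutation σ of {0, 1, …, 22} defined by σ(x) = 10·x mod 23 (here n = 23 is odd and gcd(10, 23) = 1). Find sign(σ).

Trace 17: π^k(17) = [17, 9, 21, 3, 7, 1, 10] for k=0..6.
Cycle lengths of π_10 on ℤ/23ℤ: [22, 1]; 2 cycles in total.
n − c = 23 − 2 = 21; sign = (−1)^21 = -1.

-1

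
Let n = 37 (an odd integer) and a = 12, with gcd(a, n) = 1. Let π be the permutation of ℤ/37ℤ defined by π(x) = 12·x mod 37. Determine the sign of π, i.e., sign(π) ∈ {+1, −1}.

+1

Trace 26: π^k(26) = [26, 16, 7, 10, 9, 34, 1] for k=0..6.
The orbit structure of x ↦ 12x mod 37: 5 orbits of sizes [9, 9, 9, 9, 1].
37 − 5 = 32 transpositions; sign(π) = (−1)^32 = +1.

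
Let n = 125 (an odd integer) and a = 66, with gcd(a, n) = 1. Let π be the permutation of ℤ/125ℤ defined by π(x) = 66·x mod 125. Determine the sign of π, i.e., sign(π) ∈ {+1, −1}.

Start at x=11: 11 → 101 → 41 → 81 → 96 → 86 → 51 → … (one orbit).
The orbit structure of x ↦ 66x mod 125: 13 orbits of sizes [25, 25, 25, 25, 5, 5, 5, 5, 1, 1, 1, 1, 1].
Σ(ℓ_i−1) = 125−13 = 112; sign = (−1)^112 = +1.

+1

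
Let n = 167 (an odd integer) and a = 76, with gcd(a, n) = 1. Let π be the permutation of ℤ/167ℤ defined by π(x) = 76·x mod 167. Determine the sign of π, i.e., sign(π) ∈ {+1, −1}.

Orbit of 150 under x↦76x: [150, 44, 4, 137, 58, 66, 6]… (length divides ord_167(76)).
π_76 has 3 disjoint cycles with lengths [83, 83, 1] on {0,…,166}.
3 cycles on 167: each ℓ→(−1)^(ℓ−1), product (−1)^164 = +1.
Via Zolotarev, sign(π_{76}) = (76|167) = +1.

+1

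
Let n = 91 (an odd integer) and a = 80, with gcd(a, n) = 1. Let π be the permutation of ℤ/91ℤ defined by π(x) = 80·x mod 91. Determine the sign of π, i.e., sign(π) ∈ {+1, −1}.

+1

Trace 83: π^k(83) = [83, 88, 33, 1, 80, 30, 34] for k=0..6.
The orbit structure of x ↦ 80x mod 91: 9 orbits of sizes [12, 12, 12, 12, 12, 12, 12, 6, 1].
sign(π) = (−1)^{n − #cycles} = (−1)^{91−9} = (−1)^82 = +1.
(80|91)_J = +1 (Zolotarev's lemma cross-check).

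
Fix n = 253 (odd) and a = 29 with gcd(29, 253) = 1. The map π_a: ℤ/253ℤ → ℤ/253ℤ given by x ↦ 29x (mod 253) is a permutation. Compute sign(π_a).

-1

Orbit of 70 under x↦29x: [70, 6, 174, 239, 100, 117, 104]… (length divides ord_253(29)).
Cycle lengths of π_29 on ℤ/253ℤ: [110, 110, 11, 11, 10, 1]; 6 cycles in total.
n − c = 253 − 6 = 247; sign = (−1)^247 = -1.
The Jacobi symbol (29|253) = -1 (Zolotarev) agrees.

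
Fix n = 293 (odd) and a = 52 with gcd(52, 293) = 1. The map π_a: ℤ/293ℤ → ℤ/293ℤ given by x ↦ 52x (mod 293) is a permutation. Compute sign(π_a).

-1

Start at x=275: 275 → 236 → 259 → 283 → 66 → 209 → 27 → … (one orbit).
Cycle type of π: 292 + 1; total 2 cycles.
Σ(ℓ_i−1) = 293−2 = 291; sign = (−1)^291 = -1.
Check: (52/293) = -1 by Zolotarev.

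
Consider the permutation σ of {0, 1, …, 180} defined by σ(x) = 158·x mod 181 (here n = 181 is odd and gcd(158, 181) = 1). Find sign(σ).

-1

Trace 62: π^k(62) = [62, 22, 37, 54, 25, 149, 12] for k=0..6.
π_158 has 2 disjoint cycles with lengths [180, 1] on {0,…,180}.
With 2 cycles on 181 points, sign = (−1)^{181−2} = -1.
Via Zolotarev, sign(π_{158}) = (158|181) = -1.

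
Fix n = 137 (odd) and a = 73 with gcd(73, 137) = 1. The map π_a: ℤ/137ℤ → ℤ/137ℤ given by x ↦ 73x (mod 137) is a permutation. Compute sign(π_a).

+1

Start at x=88: 88 → 122 → 1 → 73 → 123 → 74 → 59 → … (one orbit).
9 cycles of lengths [17, 17, 17, 17, 17, 17, 17, 17, 1].
137 − 9 = 128 transpositions; sign(π) = (−1)^128 = +1.
Zolotarev: (73|137) = +1, matching the cycle-count sign.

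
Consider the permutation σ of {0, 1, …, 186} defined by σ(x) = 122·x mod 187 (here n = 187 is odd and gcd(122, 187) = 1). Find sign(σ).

-1

Trace 100: π^k(100) = [100, 45, 67, 133, 144, 177, 89] for k=0..6.
Cycle type of π: 16×11 + 1×11; total 22 cycles.
sign(π) = (−1)^{n − #cycles} = (−1)^{187−22} = (−1)^165 = -1.
Check: (122/187) = -1 by Zolotarev.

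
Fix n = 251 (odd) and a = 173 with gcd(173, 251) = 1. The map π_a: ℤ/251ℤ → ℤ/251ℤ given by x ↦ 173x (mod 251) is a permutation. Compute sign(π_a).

+1

Orbit of 189 under x↦173x: [189, 67, 45, 4, 190, 240, 105]… (length divides ord_251(173)).
The orbit structure of x ↦ 173x mod 251: 3 orbits of sizes [125, 125, 1].
251 − 3 = 248 transpositions; sign(π) = (−1)^248 = +1.
Via Zolotarev, sign(π_{173}) = (173|251) = +1.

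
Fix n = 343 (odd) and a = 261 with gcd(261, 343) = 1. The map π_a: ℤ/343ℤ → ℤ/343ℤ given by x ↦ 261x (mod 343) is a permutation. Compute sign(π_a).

Orbit of 340 under x↦261x: [340, 246, 65, 158, 78, 121, 25]… (length divides ord_343(261)).
7 cycles of lengths [147, 147, 21, 21, 3, 3, 1].
With 7 cycles on 343 points, sign = (−1)^{343−7} = +1.
Check: (261/343) = +1 by Zolotarev.

+1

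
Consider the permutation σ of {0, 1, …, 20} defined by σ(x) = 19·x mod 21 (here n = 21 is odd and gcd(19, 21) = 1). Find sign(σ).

-1

Start at x=10: 10 → 1 → 19 → 4 → 13 → 16 → 10 (one orbit).
The orbit structure of x ↦ 19x mod 21: 6 orbits of sizes [6, 6, 6, 1, 1, 1].
With 6 cycles on 21 points, sign = (−1)^{21−6} = -1.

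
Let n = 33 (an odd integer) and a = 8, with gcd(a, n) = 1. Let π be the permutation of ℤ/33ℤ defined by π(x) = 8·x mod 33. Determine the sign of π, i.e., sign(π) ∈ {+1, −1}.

Start at x=32: 32 → 25 → 2 → 16 → 29 → 1 → 8 → … (one orbit).
Decompose π into cycles: lengths [10, 10, 10, 2, 1] (5 cycles, including the fixed point 0).
33 − 5 = 28 transpositions; sign(π) = (−1)^28 = +1.

+1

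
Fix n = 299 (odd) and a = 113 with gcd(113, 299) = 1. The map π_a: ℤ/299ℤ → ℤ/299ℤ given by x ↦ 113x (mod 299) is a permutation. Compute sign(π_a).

Orbit of 209 under x↦113x: [209, 295, 146, 53, 9, 120, 105]… (length divides ord_299(113)).
Cycle lengths of π_113 on ℤ/299ℤ: [66, 66, 66, 66, 22, 3, 3, 3, 3, 1]; 10 cycles in total.
Σ(ℓ_i−1) = 299−10 = 289; sign = (−1)^289 = -1.

-1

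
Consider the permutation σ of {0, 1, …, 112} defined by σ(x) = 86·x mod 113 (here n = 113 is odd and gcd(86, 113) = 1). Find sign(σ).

-1

Trace 4: π^k(4) = [4, 5, 91, 29, 8, 10, 69] for k=0..6.
Cycle lengths of π_86 on ℤ/113ℤ: [112, 1]; 2 cycles in total.
113 − 2 = 111 transpositions; sign(π) = (−1)^111 = -1.
The Jacobi symbol (86|113) = -1 (Zolotarev) agrees.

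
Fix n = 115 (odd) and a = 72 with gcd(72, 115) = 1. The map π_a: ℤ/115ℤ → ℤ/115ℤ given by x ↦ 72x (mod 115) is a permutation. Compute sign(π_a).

Trace 27: π^k(27) = [27, 104, 13, 16, 2, 29, 18] for k=0..6.
π_72 has 6 disjoint cycles with lengths [44, 44, 11, 11, 4, 1] on {0,…,114}.
With 6 cycles on 115 points, sign = (−1)^{115−6} = -1.

-1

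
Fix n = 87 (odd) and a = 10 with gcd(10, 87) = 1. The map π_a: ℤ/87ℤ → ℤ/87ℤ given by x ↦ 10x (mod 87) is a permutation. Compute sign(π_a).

Start at x=16: 16 → 73 → 34 → 79 → 7 → 70 → 4 → … (one orbit).
Cycle lengths of π_10 on ℤ/87ℤ: [28, 28, 28, 1, 1, 1]; 6 cycles in total.
Σ(ℓ_i−1) = 87−6 = 81; sign = (−1)^81 = -1.
(10|87)_J = -1 (Zolotarev's lemma cross-check).

-1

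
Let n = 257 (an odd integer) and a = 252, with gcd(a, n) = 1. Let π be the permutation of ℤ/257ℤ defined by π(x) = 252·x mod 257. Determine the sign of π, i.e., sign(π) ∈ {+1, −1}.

Start at x=236: 236 → 105 → 246 → 55 → 239 → 90 → 64 → … (one orbit).
Cycle type of π: 256 + 1; total 2 cycles.
2 cycles on 257: each ℓ→(−1)^(ℓ−1), product (−1)^255 = -1.
The Jacobi symbol (252|257) = -1 (Zolotarev) agrees.

-1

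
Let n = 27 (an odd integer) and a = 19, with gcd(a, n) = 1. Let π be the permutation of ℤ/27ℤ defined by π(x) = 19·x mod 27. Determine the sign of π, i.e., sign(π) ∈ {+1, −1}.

Orbit of 1 under x↦19x: [1, 19, 10]… (length divides ord_27(19)).
Cycle lengths of π_19 on ℤ/27ℤ: [3, 3, 3, 3, 3, 3, 1, 1, 1, 1, 1, 1, 1, 1, 1]; 15 cycles in total.
15 cycles on 27: each ℓ→(−1)^(ℓ−1), product (−1)^12 = +1.

+1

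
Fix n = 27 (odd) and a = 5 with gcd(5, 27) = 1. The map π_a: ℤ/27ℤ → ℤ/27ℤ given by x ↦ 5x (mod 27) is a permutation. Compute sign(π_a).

-1

Orbit of 20 under x↦5x: [20, 19, 14, 16, 26, 22, 2]… (length divides ord_27(5)).
Cycle lengths of π_5 on ℤ/27ℤ: [18, 6, 2, 1]; 4 cycles in total.
n − c = 27 − 4 = 23; sign = (−1)^23 = -1.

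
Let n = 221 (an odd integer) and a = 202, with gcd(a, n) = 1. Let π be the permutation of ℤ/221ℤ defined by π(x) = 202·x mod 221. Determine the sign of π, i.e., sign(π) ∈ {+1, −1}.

-1

Orbit of 213 under x↦202x: [213, 152, 206, 64, 110, 120, 151]… (length divides ord_221(202)).
Cycle lengths of π_202 on ℤ/221ℤ: [24, 24, 24, 24, 24, 24, 24, 24, 12, 8, 8, 1]; 12 cycles in total.
221 − 12 = 209 transpositions; sign(π) = (−1)^209 = -1.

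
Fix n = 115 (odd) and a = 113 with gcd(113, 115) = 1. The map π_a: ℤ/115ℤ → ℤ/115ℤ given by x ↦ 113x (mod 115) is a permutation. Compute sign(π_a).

+1

Trace 112: π^k(112) = [112, 6, 103, 24, 67, 96, 38] for k=0..6.
5 cycles of lengths [44, 44, 22, 4, 1].
115 − 5 = 110 transpositions; sign(π) = (−1)^110 = +1.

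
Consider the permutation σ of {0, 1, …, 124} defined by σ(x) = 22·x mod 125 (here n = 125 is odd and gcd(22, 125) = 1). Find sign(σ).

Start at x=98: 98 → 31 → 57 → 4 → 88 → 61 → 92 → … (one orbit).
Cycle lengths of π_22 on ℤ/125ℤ: [100, 20, 4, 1]; 4 cycles in total.
n − c = 125 − 4 = 121; sign = (−1)^121 = -1.
Via Zolotarev, sign(π_{22}) = (22|125) = -1.

-1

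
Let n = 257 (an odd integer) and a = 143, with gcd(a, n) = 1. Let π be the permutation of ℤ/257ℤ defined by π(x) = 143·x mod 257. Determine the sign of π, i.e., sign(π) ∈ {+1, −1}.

+1

Start at x=16: 16 → 232 → 23 → 205 → 17 → 118 → 169 → … (one orbit).
Decompose π into cycles: lengths [128, 128, 1] (3 cycles, including the fixed point 0).
sign(π) = (−1)^{n − #cycles} = (−1)^{257−3} = (−1)^254 = +1.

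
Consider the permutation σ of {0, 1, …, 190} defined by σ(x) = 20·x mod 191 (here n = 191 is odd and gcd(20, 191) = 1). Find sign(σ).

Start at x=60: 60 → 54 → 125 → 17 → 149 → 115 → 8 → … (one orbit).
Cycle lengths of π_20 on ℤ/191ℤ: [95, 95, 1]; 3 cycles in total.
sign(π) = (−1)^{n − #cycles} = (−1)^{191−3} = (−1)^188 = +1.

+1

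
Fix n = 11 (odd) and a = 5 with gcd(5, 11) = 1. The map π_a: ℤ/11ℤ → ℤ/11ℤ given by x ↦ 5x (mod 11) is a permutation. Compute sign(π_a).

Trace 4: π^k(4) = [4, 9, 1, 5, 3] for k=0..4.
The orbit structure of x ↦ 5x mod 11: 3 orbits of sizes [5, 5, 1].
n − c = 11 − 3 = 8; sign = (−1)^8 = +1.
Via Zolotarev, sign(π_{5}) = (5|11) = +1.

+1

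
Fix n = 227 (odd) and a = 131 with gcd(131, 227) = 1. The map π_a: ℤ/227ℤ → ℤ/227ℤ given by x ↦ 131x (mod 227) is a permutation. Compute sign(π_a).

Start at x=28: 28 → 36 → 176 → 129 → 101 → 65 → 116 → … (one orbit).
Decompose π into cycles: lengths [113, 113, 1] (3 cycles, including the fixed point 0).
n − c = 227 − 3 = 224; sign = (−1)^224 = +1.
(131|227)_J = +1 (Zolotarev's lemma cross-check).

+1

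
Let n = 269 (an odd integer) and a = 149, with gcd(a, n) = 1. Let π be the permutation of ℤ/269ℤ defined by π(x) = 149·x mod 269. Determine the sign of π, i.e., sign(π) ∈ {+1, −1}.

+1

Trace 235: π^k(235) = [235, 45, 249, 248, 99, 225, 169] for k=0..6.
Decompose π into cycles: lengths [134, 134, 1] (3 cycles, including the fixed point 0).
3 cycles on 269: each ℓ→(−1)^(ℓ−1), product (−1)^266 = +1.
Check: (149/269) = +1 by Zolotarev.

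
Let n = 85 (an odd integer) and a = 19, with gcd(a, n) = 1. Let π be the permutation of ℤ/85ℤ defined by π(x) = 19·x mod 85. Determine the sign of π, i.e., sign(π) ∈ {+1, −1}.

+1

Start at x=59: 59 → 16 → 49 → 81 → 9 → 1 → 19 → … (one orbit).
13 cycles of lengths [8, 8, 8, 8, 8, 8, 8, 8, 8, 8, 2, 2, 1].
With 13 cycles on 85 points, sign = (−1)^{85−13} = +1.
Check: (19/85) = +1 by Zolotarev.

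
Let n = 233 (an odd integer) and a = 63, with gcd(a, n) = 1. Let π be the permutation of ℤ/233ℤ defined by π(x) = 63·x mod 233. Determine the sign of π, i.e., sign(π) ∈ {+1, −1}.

Start at x=117: 117 → 148 → 4 → 19 → 32 → 152 → 23 → … (one orbit).
9 cycles of lengths [29, 29, 29, 29, 29, 29, 29, 29, 1].
n − c = 233 − 9 = 224; sign = (−1)^224 = +1.

+1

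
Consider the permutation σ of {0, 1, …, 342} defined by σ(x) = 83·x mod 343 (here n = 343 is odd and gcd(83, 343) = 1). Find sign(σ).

-1

Orbit of 230 under x↦83x: [230, 225, 153, 8, 321, 232, 48]… (length divides ord_343(83)).
Cycle lengths of π_83 on ℤ/343ℤ: [98, 98, 98, 14, 14, 14, 2, 2, 2, 1]; 10 cycles in total.
Σ(ℓ_i−1) = 343−10 = 333; sign = (−1)^333 = -1.
Zolotarev: (83|343) = -1, matching the cycle-count sign.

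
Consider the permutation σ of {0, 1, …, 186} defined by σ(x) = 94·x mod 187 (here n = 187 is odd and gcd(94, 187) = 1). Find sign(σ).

-1

Start at x=2: 2 → 1 → 94 → 47 → 117 → 152 → 76 → … (one orbit).
Cycle lengths of π_94 on ℤ/187ℤ: [40, 40, 40, 40, 10, 8, 8, 1]; 8 cycles in total.
n − c = 187 − 8 = 179; sign = (−1)^179 = -1.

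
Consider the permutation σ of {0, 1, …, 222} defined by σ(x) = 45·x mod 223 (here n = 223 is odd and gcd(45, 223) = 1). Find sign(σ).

Start at x=167: 167 → 156 → 107 → 132 → 142 → 146 → 103 → … (one orbit).
Decompose π into cycles: lengths [222, 1] (2 cycles, including the fixed point 0).
Σ(ℓ_i−1) = 223−2 = 221; sign = (−1)^221 = -1.

-1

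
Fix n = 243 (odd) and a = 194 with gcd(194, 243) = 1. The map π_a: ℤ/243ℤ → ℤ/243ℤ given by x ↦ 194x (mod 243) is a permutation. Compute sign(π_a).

Start at x=229: 229 → 200 → 163 → 32 → 133 → 44 → 31 → … (one orbit).
π_194 has 6 disjoint cycles with lengths [162, 54, 18, 6, 2, 1] on {0,…,242}.
6 cycles on 243: each ℓ→(−1)^(ℓ−1), product (−1)^237 = -1.

-1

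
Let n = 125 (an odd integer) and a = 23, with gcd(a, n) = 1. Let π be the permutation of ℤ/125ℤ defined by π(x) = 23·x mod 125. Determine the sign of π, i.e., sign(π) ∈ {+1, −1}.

Trace 102: π^k(102) = [102, 96, 83, 34, 32, 111, 53] for k=0..6.
Decompose π into cycles: lengths [100, 20, 4, 1] (4 cycles, including the fixed point 0).
With 4 cycles on 125 points, sign = (−1)^{125−4} = -1.
The Jacobi symbol (23|125) = -1 (Zolotarev) agrees.

-1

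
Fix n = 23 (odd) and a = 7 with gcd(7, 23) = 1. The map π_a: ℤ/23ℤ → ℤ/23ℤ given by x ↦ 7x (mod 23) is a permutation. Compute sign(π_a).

-1

Start at x=8: 8 → 10 → 1 → 7 → 3 → 21 → 9 → … (one orbit).
Cycle type of π: 22 + 1; total 2 cycles.
Σ(ℓ_i−1) = 23−2 = 21; sign = (−1)^21 = -1.
Via Zolotarev, sign(π_{7}) = (7|23) = -1.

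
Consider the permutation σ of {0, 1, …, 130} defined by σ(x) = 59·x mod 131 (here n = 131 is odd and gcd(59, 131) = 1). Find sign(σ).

+1

Start at x=5: 5 → 33 → 113 → 117 → 91 → 129 → 13 → … (one orbit).
The orbit structure of x ↦ 59x mod 131: 3 orbits of sizes [65, 65, 1].
Σ(ℓ_i−1) = 131−3 = 128; sign = (−1)^128 = +1.
(59|131)_J = +1 (Zolotarev's lemma cross-check).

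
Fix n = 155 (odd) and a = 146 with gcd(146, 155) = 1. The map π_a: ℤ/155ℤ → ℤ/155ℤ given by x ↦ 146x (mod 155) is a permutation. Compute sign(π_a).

Start at x=91: 91 → 111 → 86 → 1 → 146 → 81 → 46 → … (one orbit).
π_146 has 10 disjoint cycles with lengths [30, 30, 30, 30, 30, 1, 1, 1, 1, 1] on {0,…,154}.
Σ(ℓ_i−1) = 155−10 = 145; sign = (−1)^145 = -1.

-1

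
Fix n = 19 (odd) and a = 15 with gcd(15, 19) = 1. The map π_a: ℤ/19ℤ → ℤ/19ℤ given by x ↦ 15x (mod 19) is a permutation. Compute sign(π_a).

Orbit of 12 under x↦15x: [12, 9, 2, 11, 13, 5, 18]… (length divides ord_19(15)).
Decompose π into cycles: lengths [18, 1] (2 cycles, including the fixed point 0).
19 − 2 = 17 transpositions; sign(π) = (−1)^17 = -1.

-1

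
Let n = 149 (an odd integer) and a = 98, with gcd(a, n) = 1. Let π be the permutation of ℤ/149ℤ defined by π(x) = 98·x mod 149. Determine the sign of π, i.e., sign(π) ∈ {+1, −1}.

-1

Start at x=41: 41 → 144 → 106 → 107 → 56 → 124 → 83 → … (one orbit).
Cycle type of π: 148 + 1; total 2 cycles.
n − c = 149 − 2 = 147; sign = (−1)^147 = -1.
(98|149)_J = -1 (Zolotarev's lemma cross-check).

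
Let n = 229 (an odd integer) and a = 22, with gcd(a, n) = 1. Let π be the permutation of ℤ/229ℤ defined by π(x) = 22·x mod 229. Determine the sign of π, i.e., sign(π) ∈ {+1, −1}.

-1

Orbit of 214 under x↦22x: [214, 128, 68, 122, 165, 195, 168]… (length divides ord_229(22)).
4 cycles of lengths [76, 76, 76, 1].
Σ(ℓ_i−1) = 229−4 = 225; sign = (−1)^225 = -1.
Check: (22/229) = -1 by Zolotarev.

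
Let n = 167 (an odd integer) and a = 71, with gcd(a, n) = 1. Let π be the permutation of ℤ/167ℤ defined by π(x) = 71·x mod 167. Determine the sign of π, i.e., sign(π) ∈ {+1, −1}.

Orbit of 111 under x↦71x: [111, 32, 101, 157, 125, 24, 34]… (length divides ord_167(71)).
Cycle type of π: 166 + 1; total 2 cycles.
With 2 cycles on 167 points, sign = (−1)^{167−2} = -1.
Via Zolotarev, sign(π_{71}) = (71|167) = -1.

-1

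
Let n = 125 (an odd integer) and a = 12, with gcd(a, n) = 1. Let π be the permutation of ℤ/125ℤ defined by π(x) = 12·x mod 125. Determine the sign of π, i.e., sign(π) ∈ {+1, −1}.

Start at x=17: 17 → 79 → 73 → 1 → 12 → 19 → 103 → … (one orbit).
π_12 has 4 disjoint cycles with lengths [100, 20, 4, 1] on {0,…,124}.
sign(π) = (−1)^{n − #cycles} = (−1)^{125−4} = (−1)^121 = -1.

-1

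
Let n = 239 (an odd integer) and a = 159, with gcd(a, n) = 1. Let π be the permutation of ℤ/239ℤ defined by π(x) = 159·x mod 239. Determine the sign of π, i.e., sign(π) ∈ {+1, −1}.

-1

Trace 78: π^k(78) = [78, 213, 168, 183, 178, 100, 126] for k=0..6.
Cycle lengths of π_159 on ℤ/239ℤ: [238, 1]; 2 cycles in total.
With 2 cycles on 239 points, sign = (−1)^{239−2} = -1.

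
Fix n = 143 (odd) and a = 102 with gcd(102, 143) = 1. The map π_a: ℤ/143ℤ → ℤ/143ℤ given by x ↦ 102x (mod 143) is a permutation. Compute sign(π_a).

-1

Orbit of 89 under x↦102x: [89, 69, 31, 16, 59, 12, 80]… (length divides ord_143(102)).
Cycle type of π: 60×2 + 12 + 5×2 + 1; total 6 cycles.
With 6 cycles on 143 points, sign = (−1)^{143−6} = -1.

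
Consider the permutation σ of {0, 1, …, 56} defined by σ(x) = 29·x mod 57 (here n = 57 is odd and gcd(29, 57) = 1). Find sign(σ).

Trace 25: π^k(25) = [25, 41, 49, 53, 55, 56, 28] for k=0..6.
Cycle type of π: 18×3 + 2 + 1; total 5 cycles.
57 − 5 = 52 transpositions; sign(π) = (−1)^52 = +1.
The Jacobi symbol (29|57) = +1 (Zolotarev) agrees.

+1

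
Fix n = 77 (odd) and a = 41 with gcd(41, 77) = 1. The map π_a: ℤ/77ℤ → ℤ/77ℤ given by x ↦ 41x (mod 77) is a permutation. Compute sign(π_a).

Orbit of 64 under x↦41x: [64, 6, 15, 76, 36, 13, 71]… (length divides ord_77(41)).
π_41 has 11 disjoint cycles with lengths [10, 10, 10, 10, 10, 10, 10, 2, 2, 2, 1] on {0,…,76}.
77 − 11 = 66 transpositions; sign(π) = (−1)^66 = +1.
Via Zolotarev, sign(π_{41}) = (41|77) = +1.

+1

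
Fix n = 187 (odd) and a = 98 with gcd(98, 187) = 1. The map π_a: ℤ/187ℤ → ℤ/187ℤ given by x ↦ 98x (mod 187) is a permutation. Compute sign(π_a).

-1

Start at x=21: 21 → 1 → 98 → 67 → 21 (one orbit).
π_98 has 50 disjoint cycles with lengths [4, 4, 4, 4, 4, 4, 4, 4, 4, 4, 4, 4, 4, 4, 4, 4, 4, 4, 4, 4, 4, 4, 4, 4, 4, 4, 4, 4, 4, 4, 4, 4, 4, 4, 4, 4, 4, 4, 4, 4, 4, 4, 4, 4, 2, 2, 2, 2, 2, 1] on {0,…,186}.
187 − 50 = 137 transpositions; sign(π) = (−1)^137 = -1.
Zolotarev: (98|187) = -1, matching the cycle-count sign.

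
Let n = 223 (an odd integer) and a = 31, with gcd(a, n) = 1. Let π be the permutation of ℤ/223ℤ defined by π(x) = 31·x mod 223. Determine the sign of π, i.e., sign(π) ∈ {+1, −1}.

+1

Trace 128: π^k(128) = [128, 177, 135, 171, 172, 203, 49] for k=0..6.
3 cycles of lengths [111, 111, 1].
Σ(ℓ_i−1) = 223−3 = 220; sign = (−1)^220 = +1.
Via Zolotarev, sign(π_{31}) = (31|223) = +1.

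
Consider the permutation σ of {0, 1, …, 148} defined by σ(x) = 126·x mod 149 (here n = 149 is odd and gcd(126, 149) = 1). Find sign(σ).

-1

Start at x=131: 131 → 116 → 14 → 125 → 105 → 118 → 117 → … (one orbit).
π_126 has 2 disjoint cycles with lengths [148, 1] on {0,…,148}.
With 2 cycles on 149 points, sign = (−1)^{149−2} = -1.
Check: (126/149) = -1 by Zolotarev.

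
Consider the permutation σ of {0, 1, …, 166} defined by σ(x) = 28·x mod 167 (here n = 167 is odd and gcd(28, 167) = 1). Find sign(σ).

Trace 62: π^k(62) = [62, 66, 11, 141, 107, 157, 54] for k=0..6.
3 cycles of lengths [83, 83, 1].
sign(π) = (−1)^{n − #cycles} = (−1)^{167−3} = (−1)^164 = +1.
Check: (28/167) = +1 by Zolotarev.

+1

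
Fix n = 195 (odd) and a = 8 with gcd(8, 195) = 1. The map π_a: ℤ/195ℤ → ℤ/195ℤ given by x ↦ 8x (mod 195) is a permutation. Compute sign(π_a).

-1

Start at x=1: 1 → 8 → 64 → 122 → 1 (one orbit).
Decompose π into cycles: lengths [4, 4, 4, 4, 4, 4, 4, 4, 4, 4, 4, 4, 4, 4, 4, 4, 4, 4, 4, 4, 4, 4, 4, 4, 4, 4, 4, 4, 4, 4, 4, 4, 4, 4, 4, 4, 4, 4, 4, 4, 4, 4, 4, 4, 4, 4, 4, 4, 2, 1] (50 cycles, including the fixed point 0).
50 cycles on 195: each ℓ→(−1)^(ℓ−1), product (−1)^145 = -1.
(8|195)_J = -1 (Zolotarev's lemma cross-check).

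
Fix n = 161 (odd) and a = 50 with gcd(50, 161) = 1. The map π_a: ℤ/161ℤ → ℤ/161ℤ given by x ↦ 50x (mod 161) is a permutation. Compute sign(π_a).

Trace 8: π^k(8) = [8, 78, 36, 29, 1, 50, 85] for k=0..6.
21 cycles of lengths [11, 11, 11, 11, 11, 11, 11, 11, 11, 11, 11, 11, 11, 11, 1, 1, 1, 1, 1, 1, 1].
21 cycles on 161: each ℓ→(−1)^(ℓ−1), product (−1)^140 = +1.

+1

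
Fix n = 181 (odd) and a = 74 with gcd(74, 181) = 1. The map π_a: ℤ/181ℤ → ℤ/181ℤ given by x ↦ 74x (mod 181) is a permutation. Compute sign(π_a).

-1

Trace 125: π^k(125) = [125, 19, 139, 150, 59, 22, 180] for k=0..6.
Cycle lengths of π_74 on ℤ/181ℤ: [20, 20, 20, 20, 20, 20, 20, 20, 20, 1]; 10 cycles in total.
10 cycles on 181: each ℓ→(−1)^(ℓ−1), product (−1)^171 = -1.
The Jacobi symbol (74|181) = -1 (Zolotarev) agrees.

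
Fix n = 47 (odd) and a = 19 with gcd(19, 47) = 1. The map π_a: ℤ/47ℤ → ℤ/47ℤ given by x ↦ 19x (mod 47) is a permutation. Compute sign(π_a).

Orbit of 24 under x↦19x: [24, 33, 16, 22, 42, 46, 28]… (length divides ord_47(19)).
Cycle type of π: 46 + 1; total 2 cycles.
47 − 2 = 45 transpositions; sign(π) = (−1)^45 = -1.

-1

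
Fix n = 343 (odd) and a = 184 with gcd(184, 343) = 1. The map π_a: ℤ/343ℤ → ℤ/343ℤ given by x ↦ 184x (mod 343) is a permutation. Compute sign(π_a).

+1

Trace 23: π^k(23) = [23, 116, 78, 289, 11, 309, 261] for k=0..6.
Decompose π into cycles: lengths [147, 147, 21, 21, 3, 3, 1] (7 cycles, including the fixed point 0).
With 7 cycles on 343 points, sign = (−1)^{343−7} = +1.
The Jacobi symbol (184|343) = +1 (Zolotarev) agrees.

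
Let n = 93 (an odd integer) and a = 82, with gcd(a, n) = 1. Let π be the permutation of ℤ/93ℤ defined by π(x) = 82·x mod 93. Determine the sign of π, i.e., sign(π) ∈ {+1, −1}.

+1

Start at x=40: 40 → 25 → 4 → 49 → 19 → 70 → 67 → … (one orbit).
Decompose π into cycles: lengths [15, 15, 15, 15, 15, 15, 1, 1, 1] (9 cycles, including the fixed point 0).
Σ(ℓ_i−1) = 93−9 = 84; sign = (−1)^84 = +1.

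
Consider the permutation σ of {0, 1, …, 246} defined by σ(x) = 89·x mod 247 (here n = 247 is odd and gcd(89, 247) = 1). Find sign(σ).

+1

Orbit of 43 under x↦89x: [43, 122, 237, 98, 77, 184, 74]… (length divides ord_247(89)).
The orbit structure of x ↦ 89x mod 247: 9 orbits of sizes [36, 36, 36, 36, 36, 36, 18, 12, 1].
sign(π) = (−1)^{n − #cycles} = (−1)^{247−9} = (−1)^238 = +1.
(89|247)_J = +1 (Zolotarev's lemma cross-check).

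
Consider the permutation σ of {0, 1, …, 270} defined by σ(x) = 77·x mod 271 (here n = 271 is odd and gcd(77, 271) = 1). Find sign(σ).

Trace 114: π^k(114) = [114, 106, 32, 25, 28, 259, 160] for k=0..6.
Cycle type of π: 27×10 + 1; total 11 cycles.
sign(π) = (−1)^{n − #cycles} = (−1)^{271−11} = (−1)^260 = +1.
Via Zolotarev, sign(π_{77}) = (77|271) = +1.

+1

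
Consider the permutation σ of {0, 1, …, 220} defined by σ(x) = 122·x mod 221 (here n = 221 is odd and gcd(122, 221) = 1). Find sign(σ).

Trace 164: π^k(164) = [164, 118, 31, 25, 177, 157, 148] for k=0..6.
The orbit structure of x ↦ 122x mod 221: 17 orbits of sizes [16, 16, 16, 16, 16, 16, 16, 16, 16, 16, 16, 16, 16, 4, 4, 4, 1].
With 17 cycles on 221 points, sign = (−1)^{221−17} = +1.
Check: (122/221) = +1 by Zolotarev.

+1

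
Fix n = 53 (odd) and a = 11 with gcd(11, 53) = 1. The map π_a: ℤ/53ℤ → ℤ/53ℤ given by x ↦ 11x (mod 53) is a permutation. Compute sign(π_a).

+1

Orbit of 9 under x↦11x: [9, 46, 29, 1, 11, 15, 6]… (length divides ord_53(11)).
Cycle lengths of π_11 on ℤ/53ℤ: [26, 26, 1]; 3 cycles in total.
n − c = 53 − 3 = 50; sign = (−1)^50 = +1.
Check: (11/53) = +1 by Zolotarev.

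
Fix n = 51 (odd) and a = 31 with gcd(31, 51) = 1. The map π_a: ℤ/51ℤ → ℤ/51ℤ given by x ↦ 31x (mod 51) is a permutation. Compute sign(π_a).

-1

Orbit of 43 under x↦31x: [43, 7, 13, 46, 49, 40, 16]… (length divides ord_51(31)).
Decompose π into cycles: lengths [16, 16, 16, 1, 1, 1] (6 cycles, including the fixed point 0).
Σ(ℓ_i−1) = 51−6 = 45; sign = (−1)^45 = -1.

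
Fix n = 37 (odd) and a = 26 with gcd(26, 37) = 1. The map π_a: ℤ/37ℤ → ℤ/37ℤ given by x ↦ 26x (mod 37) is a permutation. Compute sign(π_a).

+1

Orbit of 1 under x↦26x: [1, 26, 10]… (length divides ord_37(26)).
The orbit structure of x ↦ 26x mod 37: 13 orbits of sizes [3, 3, 3, 3, 3, 3, 3, 3, 3, 3, 3, 3, 1].
Σ(ℓ_i−1) = 37−13 = 24; sign = (−1)^24 = +1.
Via Zolotarev, sign(π_{26}) = (26|37) = +1.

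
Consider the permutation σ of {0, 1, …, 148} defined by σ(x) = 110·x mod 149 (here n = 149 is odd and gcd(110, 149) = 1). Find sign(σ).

Trace 110: π^k(110) = [110, 31, 132, 67, 69, 140, 53] for k=0..6.
The orbit structure of x ↦ 110x mod 149: 3 orbits of sizes [74, 74, 1].
3 cycles on 149: each ℓ→(−1)^(ℓ−1), product (−1)^146 = +1.
Check: (110/149) = +1 by Zolotarev.

+1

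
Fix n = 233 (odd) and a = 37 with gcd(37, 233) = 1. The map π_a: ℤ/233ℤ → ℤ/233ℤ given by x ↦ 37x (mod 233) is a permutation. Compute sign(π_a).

+1

Trace 126: π^k(126) = [126, 2, 74, 175, 184, 51, 23] for k=0..6.
π_37 has 9 disjoint cycles with lengths [29, 29, 29, 29, 29, 29, 29, 29, 1] on {0,…,232}.
Σ(ℓ_i−1) = 233−9 = 224; sign = (−1)^224 = +1.
Check: (37/233) = +1 by Zolotarev.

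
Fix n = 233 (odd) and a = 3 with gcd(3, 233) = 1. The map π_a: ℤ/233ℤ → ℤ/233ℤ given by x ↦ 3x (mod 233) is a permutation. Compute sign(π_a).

-1

Start at x=35: 35 → 105 → 82 → 13 → 39 → 117 → 118 → … (one orbit).
2 cycles of lengths [232, 1].
n − c = 233 − 2 = 231; sign = (−1)^231 = -1.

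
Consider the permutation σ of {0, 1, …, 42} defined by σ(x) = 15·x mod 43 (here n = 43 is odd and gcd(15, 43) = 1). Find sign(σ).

Orbit of 23 under x↦15x: [23, 1, 15, 10, 21, 14, 38]… (length divides ord_43(15)).
Cycle lengths of π_15 on ℤ/43ℤ: [21, 21, 1]; 3 cycles in total.
n − c = 43 − 3 = 40; sign = (−1)^40 = +1.

+1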